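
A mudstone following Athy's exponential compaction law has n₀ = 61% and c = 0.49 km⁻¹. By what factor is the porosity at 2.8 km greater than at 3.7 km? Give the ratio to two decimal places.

1.55

n(Z₁)/n(Z₂) = e^(−c·Z₁)/e^(−c·Z₂) = e^{c(Z₂−Z₁)}
= exp(0.49 × 0.9) = exp(0.441) = 1.5543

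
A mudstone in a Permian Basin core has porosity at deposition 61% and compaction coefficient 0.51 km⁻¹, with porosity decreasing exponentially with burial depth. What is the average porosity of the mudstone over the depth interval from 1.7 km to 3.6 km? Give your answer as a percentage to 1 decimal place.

16.4%

⟨n⟩ = (1/(d₂−d₁)) ∫ n₀ e^(−cd) dd = n₀·(e^(−c·d₁) − e^(−c·d₂)) / (c·(d₂−d₁))
e^(−0.51×1.7) = 0.4202; e^(−0.51×3.6) = 0.1595
⟨n⟩ = 0.61 × (0.4202 − 0.1595) / (0.51 × 1.9) = 0.61 × 0.2691 = 0.1642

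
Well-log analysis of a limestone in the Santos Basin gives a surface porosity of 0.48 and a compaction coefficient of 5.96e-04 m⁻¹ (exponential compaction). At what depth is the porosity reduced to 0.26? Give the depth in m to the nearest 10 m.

1030 m

Working in km (1 km = 1000 m; k in km⁻¹ = k in m⁻¹ × 1000):
Invert Athy's law: d = ln(φ₀/φ) / k
d = ln(0.48/0.26) / 0.596 = ln(1.846) / 0.596 = 0.6131 / 0.596 = 1.029 km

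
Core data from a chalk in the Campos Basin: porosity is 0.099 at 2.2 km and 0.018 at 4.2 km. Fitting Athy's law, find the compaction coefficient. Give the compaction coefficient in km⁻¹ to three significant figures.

Athy: n(z) = n₀ e^(−kz) ⇒ n₁/n₂ = e^{k(z₂−z₁)} ⇒ k = ln(n₁/n₂)/(z₂−z₁)
k = ln(0.099/0.018) / (4.2 − 2.2) = ln(5.5) / 2 = 1.7047 / 2 = 0.8524 km⁻¹

0.852 km⁻¹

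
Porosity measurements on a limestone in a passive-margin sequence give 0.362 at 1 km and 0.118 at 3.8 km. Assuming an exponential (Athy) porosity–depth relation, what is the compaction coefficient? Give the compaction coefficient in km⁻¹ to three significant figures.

0.400 km⁻¹

Athy: φ(z) = φ₀ e^(−kz) ⇒ φ₁/φ₂ = e^{k(z₂−z₁)} ⇒ k = ln(φ₁/φ₂)/(z₂−z₁)
k = ln(0.362/0.118) / (3.8 − 1) = ln(3.068) / 2.8 = 1.1210 / 2.8 = 0.4003 km⁻¹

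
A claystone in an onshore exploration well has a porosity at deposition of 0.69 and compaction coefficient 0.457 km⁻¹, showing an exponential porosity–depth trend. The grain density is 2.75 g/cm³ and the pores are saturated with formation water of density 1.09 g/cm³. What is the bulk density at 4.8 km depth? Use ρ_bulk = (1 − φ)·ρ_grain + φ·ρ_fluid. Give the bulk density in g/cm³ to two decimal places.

Porosity at depth: n = 0.69·exp(−0.457×4.8) = 0.69×0.1115 = 0.0769
Bulk density: ρ_b = (1−n)ρ_g + n·ρ_f = 0.9231×2.75 + 0.0769×1.09
       = 2.538 + 0.084 = 2.622 g/cm³

2.62 g/cm³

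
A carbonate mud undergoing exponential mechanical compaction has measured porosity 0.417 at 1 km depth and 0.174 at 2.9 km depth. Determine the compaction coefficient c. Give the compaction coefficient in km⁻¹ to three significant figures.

0.460 km⁻¹

Athy: n(d) = n₀ e^(−cd) ⇒ n₁/n₂ = e^{c(d₂−d₁)} ⇒ c = ln(n₁/n₂)/(d₂−d₁)
c = ln(0.417/0.174) / (2.9 − 1) = ln(2.397) / 1.9 = 0.8740 / 1.9 = 0.46 km⁻¹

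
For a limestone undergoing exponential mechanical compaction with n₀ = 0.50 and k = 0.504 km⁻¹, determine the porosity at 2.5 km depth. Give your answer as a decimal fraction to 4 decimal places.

0.1418

n = n₀·exp(−k·d) = 0.5 × exp(−0.504 × 2.5) = 0.5 × exp(−1.26)
  = 0.5 × 0.2837 = 0.1418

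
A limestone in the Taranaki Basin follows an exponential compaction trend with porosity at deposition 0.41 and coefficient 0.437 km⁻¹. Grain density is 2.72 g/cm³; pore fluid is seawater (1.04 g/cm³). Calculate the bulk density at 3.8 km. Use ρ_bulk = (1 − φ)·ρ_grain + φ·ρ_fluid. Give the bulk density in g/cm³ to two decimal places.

2.59 g/cm³

Porosity at depth: n = 0.41·exp(−0.437×3.8) = 0.41×0.1900 = 0.0779
Bulk density: ρ_b = (1−n)ρ_g + n·ρ_f = 0.9221×2.72 + 0.0779×1.04
       = 2.508 + 0.081 = 2.589 g/cm³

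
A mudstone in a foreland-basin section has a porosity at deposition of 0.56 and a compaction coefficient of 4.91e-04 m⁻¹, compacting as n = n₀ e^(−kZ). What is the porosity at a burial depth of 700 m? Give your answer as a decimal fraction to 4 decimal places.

Working in km (1 km = 1000 m; k in km⁻¹ = k in m⁻¹ × 1000):
n = n₀·exp(−k·Z) = 0.56 × exp(−0.491 × 0.7) = 0.56 × exp(−0.3437)
  = 0.56 × 0.7091 = 0.3971

0.3971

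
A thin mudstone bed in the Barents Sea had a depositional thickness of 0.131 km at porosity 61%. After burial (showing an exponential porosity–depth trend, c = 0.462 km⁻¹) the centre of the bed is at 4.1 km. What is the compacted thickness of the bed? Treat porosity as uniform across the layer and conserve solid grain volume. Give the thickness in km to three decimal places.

0.056 km

Porosity at 4.1 km: φ = 0.61·exp(−0.462×4.1) = 0.0918
Solid-volume conservation: h(1−φ) = h₀(1−φ₀) ⇒ h = h₀·(1−φ₀)/(1−φ)
h = 0.131 × (1 − 0.61)/(1 − 0.0918) = 0.131 × 0.4294 = 0.0563 km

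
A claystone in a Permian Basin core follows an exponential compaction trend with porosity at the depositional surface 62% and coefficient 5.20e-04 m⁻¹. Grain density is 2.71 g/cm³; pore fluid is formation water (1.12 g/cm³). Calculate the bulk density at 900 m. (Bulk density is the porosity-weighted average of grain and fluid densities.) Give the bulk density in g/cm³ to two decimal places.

Working in km (1 km = 1000 m; c in km⁻¹ = c in m⁻¹ × 1000):
Porosity at depth: φ = 0.62·exp(−0.52×0.9) = 0.62×0.6263 = 0.3883
Bulk density: ρ_b = (1−φ)ρ_g + φ·ρ_f = 0.6117×2.71 + 0.3883×1.12
       = 1.658 + 0.435 = 2.093 g/cm³

2.09 g/cm³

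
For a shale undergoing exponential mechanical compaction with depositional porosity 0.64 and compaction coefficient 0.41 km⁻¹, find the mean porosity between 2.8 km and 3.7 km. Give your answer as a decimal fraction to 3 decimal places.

0.170

⟨φ⟩ = (1/(Z₂−Z₁)) ∫ φ₀ e^(−cZ) dZ = φ₀·(e^(−c·Z₁) − e^(−c·Z₂)) / (c·(Z₂−Z₁))
e^(−0.41×2.8) = 0.3173; e^(−0.41×3.7) = 0.2194
⟨φ⟩ = 0.64 × (0.3173 − 0.2194) / (0.41 × 0.9) = 0.64 × 0.2653 = 0.1698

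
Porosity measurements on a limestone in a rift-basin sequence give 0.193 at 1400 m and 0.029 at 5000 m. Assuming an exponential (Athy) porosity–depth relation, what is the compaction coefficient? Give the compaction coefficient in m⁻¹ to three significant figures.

Working in km (1 km = 1000 m; c in km⁻¹ = c in m⁻¹ × 1000):
Athy: n(z) = n₀ e^(−cz) ⇒ n₁/n₂ = e^{c(z₂−z₁)} ⇒ c = ln(n₁/n₂)/(z₂−z₁)
c = ln(0.193/0.029) / (5 − 1.4) = ln(6.655) / 3.6 = 1.8954 / 3.6 = 0.5265 km⁻¹

0.000526 m⁻¹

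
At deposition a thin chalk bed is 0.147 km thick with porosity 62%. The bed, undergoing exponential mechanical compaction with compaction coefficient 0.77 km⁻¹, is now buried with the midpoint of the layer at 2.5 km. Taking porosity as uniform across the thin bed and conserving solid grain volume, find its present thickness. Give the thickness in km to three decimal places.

0.061 km

Porosity at 2.5 km: phi = 0.62·exp(−0.77×2.5) = 0.0904
Solid-volume conservation: h(1−phi) = h₀(1−phi₀) ⇒ h = h₀·(1−phi₀)/(1−phi)
h = 0.147 × (1 − 0.62)/(1 − 0.0904) = 0.147 × 0.4178 = 0.0614 km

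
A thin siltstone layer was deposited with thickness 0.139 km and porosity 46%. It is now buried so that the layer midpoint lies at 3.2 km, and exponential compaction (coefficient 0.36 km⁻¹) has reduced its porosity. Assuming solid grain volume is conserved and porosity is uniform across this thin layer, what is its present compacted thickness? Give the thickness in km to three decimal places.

0.088 km

Porosity at 3.2 km: n = 0.46·exp(−0.36×3.2) = 0.1454
Solid-volume conservation: h(1−n) = h₀(1−n₀) ⇒ h = h₀·(1−n₀)/(1−n)
h = 0.139 × (1 − 0.46)/(1 − 0.1454) = 0.139 × 0.6318 = 0.0878 km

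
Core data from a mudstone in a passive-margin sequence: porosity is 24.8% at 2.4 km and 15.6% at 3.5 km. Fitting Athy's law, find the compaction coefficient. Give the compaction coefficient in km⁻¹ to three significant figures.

0.421 km⁻¹

Athy: phi(z) = phi₀ e^(−cz) ⇒ phi₁/phi₂ = e^{c(z₂−z₁)} ⇒ c = ln(phi₁/phi₂)/(z₂−z₁)
c = ln(0.248/0.156) / (3.5 − 2.4) = ln(1.59) / 1.1 = 0.4636 / 1.1 = 0.4214 km⁻¹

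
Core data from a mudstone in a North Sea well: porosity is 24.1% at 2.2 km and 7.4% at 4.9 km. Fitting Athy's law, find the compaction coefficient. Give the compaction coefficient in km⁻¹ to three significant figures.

Athy: phi(Z) = phi₀ e^(−cZ) ⇒ phi₁/phi₂ = e^{c(Z₂−Z₁)} ⇒ c = ln(phi₁/phi₂)/(Z₂−Z₁)
c = ln(0.241/0.074) / (4.9 − 2.2) = ln(3.257) / 2.7 = 1.1807 / 2.7 = 0.4373 km⁻¹

0.437 km⁻¹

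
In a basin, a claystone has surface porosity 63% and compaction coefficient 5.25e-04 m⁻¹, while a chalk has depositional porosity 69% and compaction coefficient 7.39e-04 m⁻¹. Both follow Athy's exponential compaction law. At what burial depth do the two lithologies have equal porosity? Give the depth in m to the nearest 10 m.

430 m

Working in km (1 km = 1000 m; k in km⁻¹ = k in m⁻¹ × 1000):
Set n₀ₐ e^(−kₐd) = n₀ᵦ e^(−kᵦd) ⇒ ln(n₀ₐ/n₀ᵦ) = (kₐ − kᵦ)·d
d = ln(0.63/0.69) / (0.525 − 0.739) = -0.0910 / -0.214 = 0.425 km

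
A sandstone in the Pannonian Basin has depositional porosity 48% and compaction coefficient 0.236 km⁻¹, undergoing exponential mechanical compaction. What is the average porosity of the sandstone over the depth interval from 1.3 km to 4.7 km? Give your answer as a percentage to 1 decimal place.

24.3%

⟨phi⟩ = (1/(z₂−z₁)) ∫ phi₀ e^(−kz) dz = phi₀·(e^(−k·z₁) − e^(−k·z₂)) / (k·(z₂−z₁))
e^(−0.236×1.3) = 0.7358; e^(−0.236×4.7) = 0.3298
⟨phi⟩ = 0.48 × (0.7358 − 0.3298) / (0.236 × 3.4) = 0.48 × 0.5060 = 0.2429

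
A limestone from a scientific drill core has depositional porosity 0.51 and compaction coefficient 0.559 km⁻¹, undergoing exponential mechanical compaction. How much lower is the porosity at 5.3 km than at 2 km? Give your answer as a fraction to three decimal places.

n(2) = 0.51·e^(−0.559×2) = 0.1667
n(5.3) = 0.51·e^(−0.559×5.3) = 0.0264
Δn = 0.1667 − 0.0264 = 0.1404

0.140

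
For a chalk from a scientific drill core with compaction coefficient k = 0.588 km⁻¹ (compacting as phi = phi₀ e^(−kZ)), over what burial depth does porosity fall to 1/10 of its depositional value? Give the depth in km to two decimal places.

phi/phi₀ = 1/10 ⇒ exp(−k·Z) = 1/10 ⇒ Z = ln(10) / k
Z = 2.3026 / 0.588 = 3.916 km

3.92 km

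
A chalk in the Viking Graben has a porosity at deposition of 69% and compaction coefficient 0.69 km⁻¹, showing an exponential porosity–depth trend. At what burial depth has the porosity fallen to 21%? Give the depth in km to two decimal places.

1.72 km

Invert Athy's law: z = ln(n₀/n) / k
z = ln(0.69/0.21) / 0.69 = ln(3.286) / 0.69 = 1.1896 / 0.69 = 1.724 km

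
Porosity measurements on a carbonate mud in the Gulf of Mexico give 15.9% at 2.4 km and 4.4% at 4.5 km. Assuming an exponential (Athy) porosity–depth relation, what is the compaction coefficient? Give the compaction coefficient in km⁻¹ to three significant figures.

Athy: n(z) = n₀ e^(−kz) ⇒ n₁/n₂ = e^{k(z₂−z₁)} ⇒ k = ln(n₁/n₂)/(z₂−z₁)
k = ln(0.159/0.044) / (4.5 − 2.4) = ln(3.614) / 2.1 = 1.2847 / 2.1 = 0.6118 km⁻¹

0.612 km⁻¹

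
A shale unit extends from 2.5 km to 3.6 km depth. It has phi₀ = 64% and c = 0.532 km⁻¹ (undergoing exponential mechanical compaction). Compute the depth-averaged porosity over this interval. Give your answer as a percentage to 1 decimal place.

12.8%

⟨phi⟩ = (1/(d₂−d₁)) ∫ phi₀ e^(−cd) dd = phi₀·(e^(−c·d₁) − e^(−c·d₂)) / (c·(d₂−d₁))
e^(−0.532×2.5) = 0.2645; e^(−0.532×3.6) = 0.1473
⟨phi⟩ = 0.64 × (0.2645 − 0.1473) / (0.532 × 1.1) = 0.64 × 0.2002 = 0.1281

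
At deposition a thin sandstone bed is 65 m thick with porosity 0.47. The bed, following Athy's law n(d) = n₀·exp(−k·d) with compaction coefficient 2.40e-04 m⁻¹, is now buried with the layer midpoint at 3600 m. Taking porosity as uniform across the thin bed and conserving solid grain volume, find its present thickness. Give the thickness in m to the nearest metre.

43 m

Working in km (1 km = 1000 m; k in km⁻¹ = k in m⁻¹ × 1000):
Porosity at 3.6 km: n = 0.47·exp(−0.24×3.6) = 0.1981
Solid-volume conservation: h(1−n) = h₀(1−n₀) ⇒ h = h₀·(1−n₀)/(1−n)
h = 0.065 × (1 − 0.47)/(1 − 0.1981) = 0.065 × 0.6609 = 0.0430 km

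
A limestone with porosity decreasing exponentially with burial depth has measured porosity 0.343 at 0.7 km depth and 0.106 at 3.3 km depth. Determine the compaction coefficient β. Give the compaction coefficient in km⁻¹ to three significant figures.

0.452 km⁻¹

Athy: φ(Z) = φ₀ e^(−βZ) ⇒ φ₁/φ₂ = e^{β(Z₂−Z₁)} ⇒ β = ln(φ₁/φ₂)/(Z₂−Z₁)
β = ln(0.343/0.106) / (3.3 − 0.7) = ln(3.236) / 2.6 = 1.1743 / 2.6 = 0.4517 km⁻¹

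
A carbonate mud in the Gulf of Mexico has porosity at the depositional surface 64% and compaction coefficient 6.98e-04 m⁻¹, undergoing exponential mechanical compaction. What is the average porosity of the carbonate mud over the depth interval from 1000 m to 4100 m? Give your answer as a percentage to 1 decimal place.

Working in km (1 km = 1000 m; c in km⁻¹ = c in m⁻¹ × 1000):
⟨n⟩ = (1/(z₂−z₁)) ∫ n₀ e^(−cz) dz = n₀·(e^(−c·z₁) − e^(−c·z₂)) / (c·(z₂−z₁))
e^(−0.698×1) = 0.4976; e^(−0.698×4.1) = 0.0572
⟨n⟩ = 0.64 × (0.4976 − 0.0572) / (0.698 × 3.1) = 0.64 × 0.2035 = 0.1303

13.0%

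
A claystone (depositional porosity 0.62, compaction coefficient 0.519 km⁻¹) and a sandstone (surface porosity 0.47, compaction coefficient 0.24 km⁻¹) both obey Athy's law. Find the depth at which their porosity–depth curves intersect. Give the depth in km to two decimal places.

Set phi₀ₐ e^(−cₐz) = phi₀ᵦ e^(−cᵦz) ⇒ ln(phi₀ₐ/phi₀ᵦ) = (cₐ − cᵦ)·z
z = ln(0.62/0.47) / (0.519 − 0.24) = 0.2770 / 0.279 = 0.993 km

0.99 km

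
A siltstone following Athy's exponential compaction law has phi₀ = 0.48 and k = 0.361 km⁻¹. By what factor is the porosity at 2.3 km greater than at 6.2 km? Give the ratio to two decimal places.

phi(Z₁)/phi(Z₂) = e^(−k·Z₁)/e^(−k·Z₂) = e^{k(Z₂−Z₁)}
= exp(0.361 × 3.9) = exp(1.408) = 4.0874

4.09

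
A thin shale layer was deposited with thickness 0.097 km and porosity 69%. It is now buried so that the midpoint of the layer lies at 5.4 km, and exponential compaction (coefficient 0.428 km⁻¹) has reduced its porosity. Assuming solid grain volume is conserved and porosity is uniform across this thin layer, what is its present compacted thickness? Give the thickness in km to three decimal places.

Porosity at 5.4 km: φ = 0.69·exp(−0.428×5.4) = 0.0684
Solid-volume conservation: h(1−φ) = h₀(1−φ₀) ⇒ h = h₀·(1−φ₀)/(1−φ)
h = 0.097 × (1 − 0.69)/(1 − 0.0684) = 0.097 × 0.3328 = 0.0323 km

0.032 km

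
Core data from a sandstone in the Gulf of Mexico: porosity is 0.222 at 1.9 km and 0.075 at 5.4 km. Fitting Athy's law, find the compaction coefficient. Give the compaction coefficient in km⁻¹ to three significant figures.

0.310 km⁻¹

Athy: n(Z) = n₀ e^(−cZ) ⇒ n₁/n₂ = e^{c(Z₂−Z₁)} ⇒ c = ln(n₁/n₂)/(Z₂−Z₁)
c = ln(0.222/0.075) / (5.4 − 1.9) = ln(2.96) / 3.5 = 1.0852 / 3.5 = 0.3101 km⁻¹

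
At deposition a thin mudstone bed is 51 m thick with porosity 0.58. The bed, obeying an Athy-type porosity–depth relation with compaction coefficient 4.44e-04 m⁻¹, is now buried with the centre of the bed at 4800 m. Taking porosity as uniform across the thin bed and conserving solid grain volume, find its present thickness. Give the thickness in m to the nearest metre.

Working in km (1 km = 1000 m; k in km⁻¹ = k in m⁻¹ × 1000):
Porosity at 4.8 km: n = 0.58·exp(−0.444×4.8) = 0.0688
Solid-volume conservation: h(1−n) = h₀(1−n₀) ⇒ h = h₀·(1−n₀)/(1−n)
h = 0.051 × (1 − 0.58)/(1 − 0.0688) = 0.051 × 0.4511 = 0.0230 km

23 m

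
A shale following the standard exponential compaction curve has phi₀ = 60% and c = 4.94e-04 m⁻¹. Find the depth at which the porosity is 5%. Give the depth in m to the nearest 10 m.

Working in km (1 km = 1000 m; c in km⁻¹ = c in m⁻¹ × 1000):
Invert Athy's law: Z = ln(phi₀/phi) / c
Z = ln(0.6/0.05) / 0.494 = ln(12) / 0.494 = 2.4849 / 0.494 = 5.030 km

5030 m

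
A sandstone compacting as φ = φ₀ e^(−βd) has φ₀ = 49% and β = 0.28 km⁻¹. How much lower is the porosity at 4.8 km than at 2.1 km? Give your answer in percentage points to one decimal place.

φ(2.1) = 0.49·e^(−0.28×2.1) = 0.2722
φ(4.8) = 0.49·e^(−0.28×4.8) = 0.1278
Δφ = 0.2722 − 0.1278 = 0.1444

14.4 percentage points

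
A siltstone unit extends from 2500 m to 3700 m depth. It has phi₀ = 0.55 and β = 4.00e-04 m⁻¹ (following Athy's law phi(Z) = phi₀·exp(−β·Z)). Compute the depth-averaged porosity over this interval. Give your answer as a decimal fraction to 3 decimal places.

0.161

Working in km (1 km = 1000 m; β in km⁻¹ = β in m⁻¹ × 1000):
⟨phi⟩ = (1/(Z₂−Z₁)) ∫ phi₀ e^(−βZ) dZ = phi₀·(e^(−β·Z₁) − e^(−β·Z₂)) / (β·(Z₂−Z₁))
e^(−0.4×2.5) = 0.3679; e^(−0.4×3.7) = 0.2276
⟨phi⟩ = 0.55 × (0.3679 − 0.2276) / (0.4 × 1.2) = 0.55 × 0.2922 = 0.1607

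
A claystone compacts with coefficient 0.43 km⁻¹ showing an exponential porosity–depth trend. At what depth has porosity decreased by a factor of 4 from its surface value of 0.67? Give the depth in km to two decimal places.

n/n₀ = 1/4 ⇒ exp(−k·z) = 1/4 ⇒ z = ln(4) / k
z = 1.3863 / 0.43 = 3.224 km

3.22 km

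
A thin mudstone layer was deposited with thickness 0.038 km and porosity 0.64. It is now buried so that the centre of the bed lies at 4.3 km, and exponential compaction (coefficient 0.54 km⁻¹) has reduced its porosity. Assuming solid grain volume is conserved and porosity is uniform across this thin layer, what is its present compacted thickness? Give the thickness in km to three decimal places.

Porosity at 4.3 km: φ = 0.64·exp(−0.54×4.3) = 0.0628
Solid-volume conservation: h(1−φ) = h₀(1−φ₀) ⇒ h = h₀·(1−φ₀)/(1−φ)
h = 0.038 × (1 − 0.64)/(1 − 0.0628) = 0.038 × 0.3841 = 0.0146 km

0.015 km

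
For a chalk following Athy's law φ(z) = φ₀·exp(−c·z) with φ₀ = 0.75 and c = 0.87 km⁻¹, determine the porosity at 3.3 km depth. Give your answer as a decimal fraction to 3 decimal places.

φ = φ₀·exp(−c·z) = 0.75 × exp(−0.87 × 3.3) = 0.75 × exp(−2.871)
  = 0.75 × 0.0566 = 0.0425

0.042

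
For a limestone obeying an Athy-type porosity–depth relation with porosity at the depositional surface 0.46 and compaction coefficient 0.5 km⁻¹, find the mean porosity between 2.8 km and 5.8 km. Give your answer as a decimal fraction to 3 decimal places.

0.059

⟨n⟩ = (1/(Z₂−Z₁)) ∫ n₀ e^(−βZ) dZ = n₀·(e^(−β·Z₁) − e^(−β·Z₂)) / (β·(Z₂−Z₁))
e^(−0.5×2.8) = 0.2466; e^(−0.5×5.8) = 0.0550
⟨n⟩ = 0.46 × (0.2466 − 0.0550) / (0.5 × 3) = 0.46 × 0.1277 = 0.0587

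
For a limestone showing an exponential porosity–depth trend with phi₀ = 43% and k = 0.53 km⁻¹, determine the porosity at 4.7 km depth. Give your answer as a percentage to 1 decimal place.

3.6%

phi = phi₀·exp(−k·z) = 0.43 × exp(−0.53 × 4.7) = 0.43 × exp(−2.491)
  = 0.43 × 0.0828 = 0.0356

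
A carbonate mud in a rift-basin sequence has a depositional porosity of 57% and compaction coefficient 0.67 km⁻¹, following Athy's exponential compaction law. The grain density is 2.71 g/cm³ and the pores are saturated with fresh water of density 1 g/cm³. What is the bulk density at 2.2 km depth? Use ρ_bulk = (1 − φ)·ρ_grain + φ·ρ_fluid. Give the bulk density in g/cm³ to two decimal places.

Porosity at depth: phi = 0.57·exp(−0.67×2.2) = 0.57×0.2290 = 0.1305
Bulk density: ρ_b = (1−phi)ρ_g + phi·ρ_f = 0.8695×2.71 + 0.1305×1
       = 2.356 + 0.131 = 2.487 g/cm³

2.49 g/cm³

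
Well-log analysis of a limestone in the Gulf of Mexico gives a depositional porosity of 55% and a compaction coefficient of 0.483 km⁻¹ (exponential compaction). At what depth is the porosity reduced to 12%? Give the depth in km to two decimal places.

Invert Athy's law: Z = ln(φ₀/φ) / β
Z = ln(0.55/0.12) / 0.483 = ln(4.583) / 0.483 = 1.5224 / 0.483 = 3.152 km

3.15 km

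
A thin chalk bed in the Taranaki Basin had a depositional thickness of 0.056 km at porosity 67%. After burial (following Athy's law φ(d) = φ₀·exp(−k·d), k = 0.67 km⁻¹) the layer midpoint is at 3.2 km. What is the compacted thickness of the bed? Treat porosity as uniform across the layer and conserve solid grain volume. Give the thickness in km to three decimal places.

0.020 km

Porosity at 3.2 km: φ = 0.67·exp(−0.67×3.2) = 0.0785
Solid-volume conservation: h(1−φ) = h₀(1−φ₀) ⇒ h = h₀·(1−φ₀)/(1−φ)
h = 0.056 × (1 − 0.67)/(1 − 0.0785) = 0.056 × 0.3581 = 0.0201 km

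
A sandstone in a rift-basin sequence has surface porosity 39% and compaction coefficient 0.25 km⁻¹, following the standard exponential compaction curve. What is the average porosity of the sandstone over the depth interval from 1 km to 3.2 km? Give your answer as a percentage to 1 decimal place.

23.4%

⟨phi⟩ = (1/(Z₂−Z₁)) ∫ phi₀ e^(−kZ) dZ = phi₀·(e^(−k·Z₁) − e^(−k·Z₂)) / (k·(Z₂−Z₁))
e^(−0.25×1) = 0.7788; e^(−0.25×3.2) = 0.4493
⟨phi⟩ = 0.39 × (0.7788 − 0.4493) / (0.25 × 2.2) = 0.39 × 0.5990 = 0.2336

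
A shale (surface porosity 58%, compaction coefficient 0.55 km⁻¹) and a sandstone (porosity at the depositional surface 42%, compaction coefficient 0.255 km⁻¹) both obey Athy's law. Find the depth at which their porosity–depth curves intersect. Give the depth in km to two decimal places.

1.09 km

Set phi₀ₐ e^(−cₐz) = phi₀ᵦ e^(−cᵦz) ⇒ ln(phi₀ₐ/phi₀ᵦ) = (cₐ − cᵦ)·z
z = ln(0.58/0.42) / (0.55 − 0.255) = 0.3228 / 0.295 = 1.094 km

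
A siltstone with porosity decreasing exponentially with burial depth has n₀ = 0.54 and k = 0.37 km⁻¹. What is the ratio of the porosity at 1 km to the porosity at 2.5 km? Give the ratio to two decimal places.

1.74

n(Z₁)/n(Z₂) = e^(−k·Z₁)/e^(−k·Z₂) = e^{k(Z₂−Z₁)}
= exp(0.37 × 1.5) = exp(0.555) = 1.7419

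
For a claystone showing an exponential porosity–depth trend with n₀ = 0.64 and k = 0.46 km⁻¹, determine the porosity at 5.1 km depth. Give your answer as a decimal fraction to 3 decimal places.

0.061

n = n₀·exp(−k·z) = 0.64 × exp(−0.46 × 5.1) = 0.64 × exp(−2.346)
  = 0.64 × 0.0958 = 0.0613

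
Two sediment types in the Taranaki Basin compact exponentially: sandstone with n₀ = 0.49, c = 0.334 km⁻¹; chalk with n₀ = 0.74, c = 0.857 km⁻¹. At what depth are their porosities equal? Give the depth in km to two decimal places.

Set n₀ₐ e^(−cₐz) = n₀ᵦ e^(−cᵦz) ⇒ ln(n₀ₐ/n₀ᵦ) = (cₐ − cᵦ)·z
z = ln(0.49/0.74) / (0.334 − 0.857) = -0.4122 / -0.523 = 0.788 km

0.79 km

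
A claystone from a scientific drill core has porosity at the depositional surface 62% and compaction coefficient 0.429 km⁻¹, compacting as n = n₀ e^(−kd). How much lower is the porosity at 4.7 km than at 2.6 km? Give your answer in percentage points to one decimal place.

12.1 percentage points

n(2.6) = 0.62·e^(−0.429×2.6) = 0.2032
n(4.7) = 0.62·e^(−0.429×4.7) = 0.0826
Δn = 0.2032 − 0.0826 = 0.1207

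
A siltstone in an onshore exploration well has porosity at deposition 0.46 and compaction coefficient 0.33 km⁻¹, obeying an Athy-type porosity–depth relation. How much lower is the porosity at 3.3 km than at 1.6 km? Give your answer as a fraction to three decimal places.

0.116

n(1.6) = 0.46·e^(−0.33×1.6) = 0.2713
n(3.3) = 0.46·e^(−0.33×3.3) = 0.1548
Δn = 0.2713 − 0.1548 = 0.1165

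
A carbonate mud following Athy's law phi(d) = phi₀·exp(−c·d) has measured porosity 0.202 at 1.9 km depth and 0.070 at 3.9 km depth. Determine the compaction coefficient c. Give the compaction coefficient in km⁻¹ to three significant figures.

Athy: phi(d) = phi₀ e^(−cd) ⇒ phi₁/phi₂ = e^{c(d₂−d₁)} ⇒ c = ln(phi₁/phi₂)/(d₂−d₁)
c = ln(0.202/0.07) / (3.9 − 1.9) = ln(2.886) / 2 = 1.0598 / 2 = 0.5299 km⁻¹

0.530 km⁻¹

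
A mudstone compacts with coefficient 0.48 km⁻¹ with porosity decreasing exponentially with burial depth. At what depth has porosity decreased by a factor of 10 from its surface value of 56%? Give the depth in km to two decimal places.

n/n₀ = 1/10 ⇒ exp(−β·d) = 1/10 ⇒ d = ln(10) / β
d = 2.3026 / 0.48 = 4.797 km

4.80 km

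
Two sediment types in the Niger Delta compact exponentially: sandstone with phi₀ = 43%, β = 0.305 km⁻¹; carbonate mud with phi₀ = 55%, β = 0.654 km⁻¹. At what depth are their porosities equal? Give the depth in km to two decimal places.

Set phi₀ₐ e^(−βₐz) = phi₀ᵦ e^(−βᵦz) ⇒ ln(phi₀ₐ/phi₀ᵦ) = (βₐ − βᵦ)·z
z = ln(0.43/0.55) / (0.305 − 0.654) = -0.2461 / -0.349 = 0.705 km

0.71 km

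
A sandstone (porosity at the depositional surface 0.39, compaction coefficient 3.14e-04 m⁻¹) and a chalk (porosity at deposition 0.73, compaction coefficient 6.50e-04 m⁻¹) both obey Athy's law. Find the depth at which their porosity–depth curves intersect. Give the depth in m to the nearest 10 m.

Working in km (1 km = 1000 m; k in km⁻¹ = k in m⁻¹ × 1000):
Set n₀ₐ e^(−kₐZ) = n₀ᵦ e^(−kᵦZ) ⇒ ln(n₀ₐ/n₀ᵦ) = (kₐ − kᵦ)·Z
Z = ln(0.39/0.73) / (0.314 − 0.65) = -0.6269 / -0.336 = 1.866 km

1870 m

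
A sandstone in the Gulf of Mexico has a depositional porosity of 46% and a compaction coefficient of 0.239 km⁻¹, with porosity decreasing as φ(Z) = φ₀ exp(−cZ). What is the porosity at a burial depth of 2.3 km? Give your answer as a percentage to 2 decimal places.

φ = φ₀·exp(−c·Z) = 0.46 × exp(−0.239 × 2.3) = 0.46 × exp(−0.5497)
  = 0.46 × 0.5771 = 0.2655

26.55%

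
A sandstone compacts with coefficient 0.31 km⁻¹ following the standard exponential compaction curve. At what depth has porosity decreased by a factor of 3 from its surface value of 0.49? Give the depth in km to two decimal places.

φ/φ₀ = 1/3 ⇒ exp(−β·z) = 1/3 ⇒ z = ln(3) / β
z = 1.0986 / 0.31 = 3.544 km

3.54 km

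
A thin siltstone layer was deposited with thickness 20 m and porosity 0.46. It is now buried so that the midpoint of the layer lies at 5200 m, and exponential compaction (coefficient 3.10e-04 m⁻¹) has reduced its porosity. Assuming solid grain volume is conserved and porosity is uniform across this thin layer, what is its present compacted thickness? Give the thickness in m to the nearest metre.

Working in km (1 km = 1000 m; c in km⁻¹ = c in m⁻¹ × 1000):
Porosity at 5.2 km: phi = 0.46·exp(−0.31×5.2) = 0.0918
Solid-volume conservation: h(1−phi) = h₀(1−phi₀) ⇒ h = h₀·(1−phi₀)/(1−phi)
h = 0.02 × (1 − 0.46)/(1 − 0.0918) = 0.02 × 0.5946 = 0.0119 km

12 m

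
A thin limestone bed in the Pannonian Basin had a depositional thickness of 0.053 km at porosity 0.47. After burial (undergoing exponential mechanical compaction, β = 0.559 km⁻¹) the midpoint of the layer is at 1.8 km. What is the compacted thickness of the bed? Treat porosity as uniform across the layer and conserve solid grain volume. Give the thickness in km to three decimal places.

0.034 km

Porosity at 1.8 km: phi = 0.47·exp(−0.559×1.8) = 0.1718
Solid-volume conservation: h(1−phi) = h₀(1−phi₀) ⇒ h = h₀·(1−phi₀)/(1−phi)
h = 0.053 × (1 − 0.47)/(1 − 0.1718) = 0.053 × 0.6400 = 0.0339 km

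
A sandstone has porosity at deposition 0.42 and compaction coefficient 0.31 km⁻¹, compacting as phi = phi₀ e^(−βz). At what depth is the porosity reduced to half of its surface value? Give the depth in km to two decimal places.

phi/phi₀ = 1/2 ⇒ exp(−β·z) = 1/2 ⇒ z = ln(2) / β
z = 0.6931 / 0.31 = 2.236 km

2.24 km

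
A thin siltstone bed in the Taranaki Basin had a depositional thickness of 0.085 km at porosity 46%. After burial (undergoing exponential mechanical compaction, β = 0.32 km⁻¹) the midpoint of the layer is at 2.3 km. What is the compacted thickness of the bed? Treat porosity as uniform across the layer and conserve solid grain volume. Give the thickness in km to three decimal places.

0.059 km

Porosity at 2.3 km: φ = 0.46·exp(−0.32×2.3) = 0.2204
Solid-volume conservation: h(1−φ) = h₀(1−φ₀) ⇒ h = h₀·(1−φ₀)/(1−φ)
h = 0.085 × (1 − 0.46)/(1 − 0.2204) = 0.085 × 0.6926 = 0.0589 km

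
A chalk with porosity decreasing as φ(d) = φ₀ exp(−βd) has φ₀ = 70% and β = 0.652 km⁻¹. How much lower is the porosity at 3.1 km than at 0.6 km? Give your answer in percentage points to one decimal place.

38.1 percentage points

φ(0.6) = 0.7·e^(−0.652×0.6) = 0.4734
φ(3.1) = 0.7·e^(−0.652×3.1) = 0.0927
Δφ = 0.4734 − 0.0927 = 0.3806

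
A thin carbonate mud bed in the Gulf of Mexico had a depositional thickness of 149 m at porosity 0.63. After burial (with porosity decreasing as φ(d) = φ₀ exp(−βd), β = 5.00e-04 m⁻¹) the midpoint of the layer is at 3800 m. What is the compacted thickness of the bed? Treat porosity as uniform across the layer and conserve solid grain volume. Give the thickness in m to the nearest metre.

61 m

Working in km (1 km = 1000 m; β in km⁻¹ = β in m⁻¹ × 1000):
Porosity at 3.8 km: φ = 0.63·exp(−0.5×3.8) = 0.0942
Solid-volume conservation: h(1−φ) = h₀(1−φ₀) ⇒ h = h₀·(1−φ₀)/(1−φ)
h = 0.149 × (1 − 0.63)/(1 − 0.0942) = 0.149 × 0.4085 = 0.0609 km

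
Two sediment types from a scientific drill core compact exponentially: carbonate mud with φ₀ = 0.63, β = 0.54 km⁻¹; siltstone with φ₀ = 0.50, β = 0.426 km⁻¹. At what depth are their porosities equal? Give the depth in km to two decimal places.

2.03 km

Set φ₀ₐ e^(−βₐd) = φ₀ᵦ e^(−βᵦd) ⇒ ln(φ₀ₐ/φ₀ᵦ) = (βₐ − βᵦ)·d
d = ln(0.63/0.5) / (0.54 − 0.426) = 0.2311 / 0.114 = 2.027 km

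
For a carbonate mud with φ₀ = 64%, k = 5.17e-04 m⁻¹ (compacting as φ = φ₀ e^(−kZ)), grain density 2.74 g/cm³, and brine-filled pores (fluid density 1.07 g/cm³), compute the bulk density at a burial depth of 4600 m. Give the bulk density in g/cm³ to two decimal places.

Working in km (1 km = 1000 m; k in km⁻¹ = k in m⁻¹ × 1000):
Porosity at depth: φ = 0.64·exp(−0.517×4.6) = 0.64×0.0927 = 0.0593
Bulk density: ρ_b = (1−φ)ρ_g + φ·ρ_f = 0.9407×2.74 + 0.0593×1.07
       = 2.577 + 0.063 = 2.641 g/cm³

2.64 g/cm³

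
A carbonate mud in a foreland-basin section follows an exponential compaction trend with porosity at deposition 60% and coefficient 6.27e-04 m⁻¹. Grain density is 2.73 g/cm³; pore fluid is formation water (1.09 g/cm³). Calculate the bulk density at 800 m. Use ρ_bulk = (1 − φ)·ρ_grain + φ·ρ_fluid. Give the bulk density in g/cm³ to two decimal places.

Working in km (1 km = 1000 m; β in km⁻¹ = β in m⁻¹ × 1000):
Porosity at depth: n = 0.6·exp(−0.627×0.8) = 0.6×0.6056 = 0.3633
Bulk density: ρ_b = (1−n)ρ_g + n·ρ_f = 0.6367×2.73 + 0.3633×1.09
       = 1.738 + 0.396 = 2.134 g/cm³

2.13 g/cm³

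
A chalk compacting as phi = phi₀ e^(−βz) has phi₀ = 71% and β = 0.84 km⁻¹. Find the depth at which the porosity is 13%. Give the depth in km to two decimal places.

2.02 km

Invert Athy's law: z = ln(phi₀/phi) / β
z = ln(0.71/0.13) / 0.84 = ln(5.462) / 0.84 = 1.6977 / 0.84 = 2.021 km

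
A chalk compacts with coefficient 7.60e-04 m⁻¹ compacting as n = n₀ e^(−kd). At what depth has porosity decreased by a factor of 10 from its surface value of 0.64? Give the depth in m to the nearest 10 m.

Working in km (1 km = 1000 m; k in km⁻¹ = k in m⁻¹ × 1000):
n/n₀ = 1/10 ⇒ exp(−k·d) = 1/10 ⇒ d = ln(10) / k
d = 2.3026 / 0.76 = 3.030 km

3030 m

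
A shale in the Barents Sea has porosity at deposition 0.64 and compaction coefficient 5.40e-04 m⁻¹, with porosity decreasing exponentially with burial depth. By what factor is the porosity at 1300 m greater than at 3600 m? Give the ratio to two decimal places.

Working in km (1 km = 1000 m; c in km⁻¹ = c in m⁻¹ × 1000):
phi(z₁)/phi(z₂) = e^(−c·z₁)/e^(−c·z₂) = e^{c(z₂−z₁)}
= exp(0.54 × 2.3) = exp(1.242) = 3.4625

3.46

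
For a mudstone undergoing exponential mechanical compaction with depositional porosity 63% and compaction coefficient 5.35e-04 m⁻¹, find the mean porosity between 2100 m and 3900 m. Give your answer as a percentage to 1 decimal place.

13.2%

Working in km (1 km = 1000 m; c in km⁻¹ = c in m⁻¹ × 1000):
⟨n⟩ = (1/(d₂−d₁)) ∫ n₀ e^(−cd) dd = n₀·(e^(−c·d₁) − e^(−c·d₂)) / (c·(d₂−d₁))
e^(−0.535×2.1) = 0.3251; e^(−0.535×3.9) = 0.1241
⟨n⟩ = 0.63 × (0.3251 − 0.1241) / (0.535 × 1.8) = 0.63 × 0.2087 = 0.1315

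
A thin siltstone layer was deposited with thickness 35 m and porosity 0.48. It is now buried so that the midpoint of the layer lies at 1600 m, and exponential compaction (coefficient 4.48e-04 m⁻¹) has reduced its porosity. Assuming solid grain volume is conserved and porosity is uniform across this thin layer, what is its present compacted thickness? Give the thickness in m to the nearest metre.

Working in km (1 km = 1000 m; β in km⁻¹ = β in m⁻¹ × 1000):
Porosity at 1.6 km: φ = 0.48·exp(−0.448×1.6) = 0.2344
Solid-volume conservation: h(1−φ) = h₀(1−φ₀) ⇒ h = h₀·(1−φ₀)/(1−φ)
h = 0.035 × (1 − 0.48)/(1 − 0.2344) = 0.035 × 0.6792 = 0.0238 km

24 m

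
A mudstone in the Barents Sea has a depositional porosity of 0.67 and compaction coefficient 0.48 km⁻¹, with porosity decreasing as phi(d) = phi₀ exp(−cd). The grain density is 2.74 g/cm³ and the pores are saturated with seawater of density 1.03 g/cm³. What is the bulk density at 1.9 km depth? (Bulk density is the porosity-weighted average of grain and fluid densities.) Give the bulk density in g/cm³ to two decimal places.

2.28 g/cm³

Porosity at depth: phi = 0.67·exp(−0.48×1.9) = 0.67×0.4017 = 0.2692
Bulk density: ρ_b = (1−phi)ρ_g + phi·ρ_f = 0.7308×2.74 + 0.2692×1.03
       = 2.003 + 0.277 = 2.280 g/cm³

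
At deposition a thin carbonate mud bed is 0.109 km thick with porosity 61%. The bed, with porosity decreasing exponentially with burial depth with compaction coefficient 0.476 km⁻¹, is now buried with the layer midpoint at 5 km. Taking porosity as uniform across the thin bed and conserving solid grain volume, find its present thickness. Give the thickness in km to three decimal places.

0.045 km

Porosity at 5 km: phi = 0.61·exp(−0.476×5) = 0.0565
Solid-volume conservation: h(1−phi) = h₀(1−phi₀) ⇒ h = h₀·(1−phi₀)/(1−phi)
h = 0.109 × (1 − 0.61)/(1 − 0.0565) = 0.109 × 0.4133 = 0.0451 km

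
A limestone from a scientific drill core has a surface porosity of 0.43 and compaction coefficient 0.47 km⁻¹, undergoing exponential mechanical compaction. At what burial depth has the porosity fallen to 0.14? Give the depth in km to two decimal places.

Invert Athy's law: Z = ln(n₀/n) / c
Z = ln(0.43/0.14) / 0.47 = ln(3.071) / 0.47 = 1.1221 / 0.47 = 2.388 km

2.39 km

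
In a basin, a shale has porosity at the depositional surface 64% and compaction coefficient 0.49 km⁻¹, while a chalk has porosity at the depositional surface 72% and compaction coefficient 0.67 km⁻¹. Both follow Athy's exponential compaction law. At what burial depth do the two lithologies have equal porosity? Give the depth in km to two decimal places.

0.65 km

Set n₀ₐ e^(−βₐz) = n₀ᵦ e^(−βᵦz) ⇒ ln(n₀ₐ/n₀ᵦ) = (βₐ − βᵦ)·z
z = ln(0.64/0.72) / (0.49 − 0.67) = -0.1178 / -0.18 = 0.654 km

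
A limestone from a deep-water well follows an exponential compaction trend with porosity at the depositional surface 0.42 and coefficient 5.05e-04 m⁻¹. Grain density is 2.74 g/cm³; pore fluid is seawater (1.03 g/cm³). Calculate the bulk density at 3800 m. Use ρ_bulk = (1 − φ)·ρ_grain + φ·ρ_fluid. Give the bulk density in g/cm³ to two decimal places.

2.63 g/cm³

Working in km (1 km = 1000 m; β in km⁻¹ = β in m⁻¹ × 1000):
Porosity at depth: φ = 0.42·exp(−0.505×3.8) = 0.42×0.1468 = 0.0616
Bulk density: ρ_b = (1−φ)ρ_g + φ·ρ_f = 0.9384×2.74 + 0.0616×1.03
       = 2.571 + 0.063 = 2.635 g/cm³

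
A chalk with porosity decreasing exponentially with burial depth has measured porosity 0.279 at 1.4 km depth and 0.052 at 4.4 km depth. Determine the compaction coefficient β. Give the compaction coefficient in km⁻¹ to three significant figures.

Athy: n(Z) = n₀ e^(−βZ) ⇒ n₁/n₂ = e^{β(Z₂−Z₁)} ⇒ β = ln(n₁/n₂)/(Z₂−Z₁)
β = ln(0.279/0.052) / (4.4 − 1.4) = ln(5.365) / 3 = 1.6800 / 3 = 0.56 km⁻¹

0.560 km⁻¹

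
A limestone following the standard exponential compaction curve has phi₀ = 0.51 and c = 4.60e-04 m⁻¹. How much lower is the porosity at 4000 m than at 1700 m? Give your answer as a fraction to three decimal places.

0.152

Working in km (1 km = 1000 m; c in km⁻¹ = c in m⁻¹ × 1000):
phi(1.7) = 0.51·e^(−0.46×1.7) = 0.2333
phi(4) = 0.51·e^(−0.46×4) = 0.0810
Δphi = 0.2333 − 0.0810 = 0.1523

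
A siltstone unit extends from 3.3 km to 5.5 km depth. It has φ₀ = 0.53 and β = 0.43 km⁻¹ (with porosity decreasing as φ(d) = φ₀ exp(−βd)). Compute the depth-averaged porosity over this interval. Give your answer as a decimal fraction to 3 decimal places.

⟨φ⟩ = (1/(d₂−d₁)) ∫ φ₀ e^(−βd) dd = φ₀·(e^(−β·d₁) − e^(−β·d₂)) / (β·(d₂−d₁))
e^(−0.43×3.3) = 0.2420; e^(−0.43×5.5) = 0.0939
⟨φ⟩ = 0.53 × (0.2420 − 0.0939) / (0.43 × 2.2) = 0.53 × 0.1565 = 0.0829

0.083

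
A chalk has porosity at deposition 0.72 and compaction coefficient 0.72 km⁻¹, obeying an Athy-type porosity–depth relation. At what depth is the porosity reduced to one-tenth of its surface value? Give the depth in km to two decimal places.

3.20 km

n/n₀ = 1/10 ⇒ exp(−k·Z) = 1/10 ⇒ Z = ln(10) / k
Z = 2.3026 / 0.72 = 3.198 km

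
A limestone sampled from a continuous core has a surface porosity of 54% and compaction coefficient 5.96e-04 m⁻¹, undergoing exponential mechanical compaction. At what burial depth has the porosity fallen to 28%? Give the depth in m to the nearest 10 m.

1100 m

Working in km (1 km = 1000 m; c in km⁻¹ = c in m⁻¹ × 1000):
Invert Athy's law: Z = ln(φ₀/φ) / c
Z = ln(0.54/0.28) / 0.596 = ln(1.929) / 0.596 = 0.6568 / 0.596 = 1.102 km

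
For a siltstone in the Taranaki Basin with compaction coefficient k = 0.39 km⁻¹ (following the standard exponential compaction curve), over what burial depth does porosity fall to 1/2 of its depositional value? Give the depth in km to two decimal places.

1.78 km

n/n₀ = 1/2 ⇒ exp(−k·Z) = 1/2 ⇒ Z = ln(2) / k
Z = 0.6931 / 0.39 = 1.777 km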